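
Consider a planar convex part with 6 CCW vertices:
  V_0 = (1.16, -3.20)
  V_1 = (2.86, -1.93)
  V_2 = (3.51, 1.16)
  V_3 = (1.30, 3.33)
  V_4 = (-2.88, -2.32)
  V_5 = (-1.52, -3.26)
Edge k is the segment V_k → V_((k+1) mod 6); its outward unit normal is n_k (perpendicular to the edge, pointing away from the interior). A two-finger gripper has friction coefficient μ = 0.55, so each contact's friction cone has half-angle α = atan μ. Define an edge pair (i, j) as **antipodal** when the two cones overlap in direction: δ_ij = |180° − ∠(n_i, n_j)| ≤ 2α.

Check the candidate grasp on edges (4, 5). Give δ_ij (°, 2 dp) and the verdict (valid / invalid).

δ = 144.07°, invalid

α = atan 0.55 = 28.81°;  2α = 57.62°
edge 4: e_4 = (+1.36, -0.94);  n_4 = (-0.5686, -0.8226)
edge 5: e_5 = (+2.68, +0.06);  n_5 = (+0.0224, -0.9997)
∠(n_4, n_5) = 35.93°
δ = |180° − 35.93°| = 144.07°
144.07° > 2α = 57.62°  →  invalid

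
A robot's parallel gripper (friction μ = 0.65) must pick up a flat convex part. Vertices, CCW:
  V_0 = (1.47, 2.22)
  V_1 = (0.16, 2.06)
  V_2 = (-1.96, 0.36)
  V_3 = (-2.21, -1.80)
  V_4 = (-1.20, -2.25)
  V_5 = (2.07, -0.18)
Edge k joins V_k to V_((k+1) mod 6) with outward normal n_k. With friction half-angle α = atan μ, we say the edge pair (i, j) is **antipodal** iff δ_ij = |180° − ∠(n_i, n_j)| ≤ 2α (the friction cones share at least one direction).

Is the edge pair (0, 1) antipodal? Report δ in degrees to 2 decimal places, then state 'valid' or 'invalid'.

α = atan 0.65 = 33.02°;  2α = 66.05°
edge 0: e_0 = (-1.31, -0.16);  n_0 = (-0.1212, +0.9926)
edge 1: e_1 = (-2.12, -1.70);  n_1 = (-0.6256, +0.7802)
∠(n_0, n_1) = 31.76°
δ = |180° − 31.76°| = 148.24°
148.24° > 2α = 66.05°  →  invalid

δ = 148.24°, invalid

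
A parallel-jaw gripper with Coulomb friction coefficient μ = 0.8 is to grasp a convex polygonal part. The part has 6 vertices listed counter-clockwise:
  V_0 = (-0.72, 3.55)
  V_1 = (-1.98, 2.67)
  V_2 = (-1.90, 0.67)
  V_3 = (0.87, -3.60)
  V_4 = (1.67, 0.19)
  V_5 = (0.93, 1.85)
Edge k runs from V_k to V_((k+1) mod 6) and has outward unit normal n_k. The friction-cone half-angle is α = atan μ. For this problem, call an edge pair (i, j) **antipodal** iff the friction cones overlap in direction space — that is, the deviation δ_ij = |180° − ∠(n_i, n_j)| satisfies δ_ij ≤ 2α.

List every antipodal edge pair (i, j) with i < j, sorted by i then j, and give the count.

α = atan 0.8 = 38.66°;  2α = 77.32°
n_0 = (-0.5726, +0.8198)
n_1 = (-0.9992, -0.0400)
n_2 = (-0.8389, -0.5442)
n_3 = (+0.9784, -0.2065)
n_4 = (+0.9134, +0.4072)
n_5 = (+0.7176, +0.6965)
  (0,1): δ = 122.64°  ·
  (0,2): δ = 91.96°  ·
  (0,3): δ = 43.15°  ✓
  (0,4): δ = 79.10°  ·
  (0,5): δ = 99.21°  ·
  (1,2): δ = 149.32°  ·
  (1,3): δ = 14.21°  ✓
  (1,4): δ = 21.74°  ✓
  (1,5): δ = 41.85°  ✓
  (2,3): δ = 44.89°  ✓
  (2,4): δ = 8.95°  ✓
  (2,5): δ = 11.17°  ✓
  (3,4): δ = 144.05°  ·
  (3,5): δ = 123.94°  ·
  (4,5): δ = 159.88°  ·
antipodal pairs: 7

count = 7; pairs: (0,3), (1,3), (1,4), (1,5), (2,3), (2,4), (2,5)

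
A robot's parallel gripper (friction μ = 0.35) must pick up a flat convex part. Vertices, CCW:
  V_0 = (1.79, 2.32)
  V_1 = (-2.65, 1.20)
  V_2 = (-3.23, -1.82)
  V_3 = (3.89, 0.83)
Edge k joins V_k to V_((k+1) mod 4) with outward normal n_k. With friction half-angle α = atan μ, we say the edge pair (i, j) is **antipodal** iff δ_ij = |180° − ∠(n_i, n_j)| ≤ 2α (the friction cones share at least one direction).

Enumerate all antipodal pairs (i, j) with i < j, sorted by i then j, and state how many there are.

count = 1; pairs: (0,2)

α = atan 0.35 = 19.29°;  2α = 38.58°
n_0 = (-0.2446, +0.9696)
n_1 = (-0.9821, +0.1886)
n_2 = (+0.3488, -0.9372)
n_3 = (+0.5787, +0.8156)
  (0,1): δ = 115.03°  ·
  (0,2): δ = 6.26°  ✓
  (0,3): δ = 130.49°  ·
  (1,2): δ = 58.71°  ·
  (1,3): δ = 65.51°  ·
  (2,3): δ = 55.77°  ·
antipodal pairs: 1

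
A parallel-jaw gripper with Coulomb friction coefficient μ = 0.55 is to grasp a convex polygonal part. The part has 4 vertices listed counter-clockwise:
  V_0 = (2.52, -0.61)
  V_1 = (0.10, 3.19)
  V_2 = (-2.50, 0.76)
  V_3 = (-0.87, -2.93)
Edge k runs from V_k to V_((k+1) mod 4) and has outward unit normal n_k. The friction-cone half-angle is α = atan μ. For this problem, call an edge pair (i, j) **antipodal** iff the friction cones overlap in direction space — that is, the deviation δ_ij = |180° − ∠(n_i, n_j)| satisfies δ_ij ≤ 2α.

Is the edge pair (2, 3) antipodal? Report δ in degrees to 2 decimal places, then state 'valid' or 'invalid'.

δ = 79.45°, invalid

α = atan 0.55 = 28.81°;  2α = 57.62°
edge 2: e_2 = (+1.63, -3.69);  n_2 = (-0.9147, -0.4041)
edge 3: e_3 = (+3.39, +2.32);  n_3 = (+0.5648, -0.8252)
∠(n_2, n_3) = 100.55°
δ = |180° − 100.55°| = 79.45°
79.45° > 2α = 57.62°  →  invalid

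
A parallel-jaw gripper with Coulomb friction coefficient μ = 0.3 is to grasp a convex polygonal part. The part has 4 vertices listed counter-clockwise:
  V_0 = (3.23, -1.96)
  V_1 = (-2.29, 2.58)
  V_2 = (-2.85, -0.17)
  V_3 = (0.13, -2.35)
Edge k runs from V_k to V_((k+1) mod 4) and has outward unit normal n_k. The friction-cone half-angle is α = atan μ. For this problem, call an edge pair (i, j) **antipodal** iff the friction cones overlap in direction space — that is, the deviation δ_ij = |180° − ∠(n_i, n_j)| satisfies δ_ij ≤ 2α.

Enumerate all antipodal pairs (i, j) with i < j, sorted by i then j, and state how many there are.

count = 1; pairs: (0,2)

α = atan 0.3 = 16.70°;  2α = 33.40°
n_0 = (+0.6352, +0.7723)
n_1 = (-0.9799, +0.1995)
n_2 = (-0.5904, -0.8071)
n_3 = (+0.1248, -0.9922)
  (0,1): δ = 62.07°  ·
  (0,2): δ = 3.25°  ✓
  (0,3): δ = 46.61°  ·
  (1,2): δ = 114.68°  ·
  (1,3): δ = 71.32°  ·
  (2,3): δ = 136.64°  ·
antipodal pairs: 1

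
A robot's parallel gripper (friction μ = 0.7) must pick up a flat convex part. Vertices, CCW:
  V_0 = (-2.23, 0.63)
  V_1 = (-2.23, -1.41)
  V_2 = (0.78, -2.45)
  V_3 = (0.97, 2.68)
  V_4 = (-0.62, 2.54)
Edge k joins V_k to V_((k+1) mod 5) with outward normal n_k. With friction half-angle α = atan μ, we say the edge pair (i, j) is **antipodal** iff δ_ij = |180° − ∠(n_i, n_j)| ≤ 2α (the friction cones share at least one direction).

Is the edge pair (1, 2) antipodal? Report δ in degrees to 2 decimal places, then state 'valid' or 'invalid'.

α = atan 0.7 = 34.99°;  2α = 69.98°
edge 1: e_1 = (+3.01, -1.04);  n_1 = (-0.3266, -0.9452)
edge 2: e_2 = (+0.19, +5.13);  n_2 = (+0.9993, -0.0370)
∠(n_1, n_2) = 106.94°
δ = |180° − 106.94°| = 73.06°
73.06° > 2α = 69.98°  →  invalid

δ = 73.06°, invalid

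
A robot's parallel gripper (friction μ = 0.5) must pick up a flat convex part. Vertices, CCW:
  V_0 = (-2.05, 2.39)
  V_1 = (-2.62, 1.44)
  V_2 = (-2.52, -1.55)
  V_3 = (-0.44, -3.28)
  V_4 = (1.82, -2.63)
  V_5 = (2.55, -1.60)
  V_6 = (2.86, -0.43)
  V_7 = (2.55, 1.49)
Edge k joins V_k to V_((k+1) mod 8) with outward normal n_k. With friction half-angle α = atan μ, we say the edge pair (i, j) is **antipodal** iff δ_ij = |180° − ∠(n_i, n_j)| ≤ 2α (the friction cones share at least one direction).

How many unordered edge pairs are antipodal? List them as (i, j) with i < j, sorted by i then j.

count = 10; pairs: (0,3), (0,4), (0,5), (0,6), (1,4), (1,5), (1,6), (2,6), (2,7), (3,7)

α = atan 0.5 = 26.57°;  2α = 53.13°
n_0 = (-0.8575, +0.5145)
n_1 = (-0.9994, -0.0334)
n_2 = (-0.6395, -0.7688)
n_3 = (+0.2764, -0.9610)
n_4 = (+0.8159, -0.5782)
n_5 = (+0.9666, -0.2561)
n_6 = (+0.9872, +0.1594)
n_7 = (+0.1920, +0.9814)
  (0,1): δ = 147.12°  ·
  (0,2): δ = 98.79°  ·
  (0,3): δ = 42.99°  ✓
  (0,4): δ = 4.36°  ✓
  (0,5): δ = 16.12°  ✓
  (0,6): δ = 40.14°  ✓
  (0,7): δ = 109.89°  ·
  (1,2): δ = 131.67°  ·
  (1,3): δ = 75.87°  ·
  (1,4): δ = 37.24°  ✓
  (1,5): δ = 16.76°  ✓
  (1,6): δ = 7.26°  ✓
  (1,7): δ = 77.01°  ·
  (2,3): δ = 124.20°  ·
  (2,4): δ = 85.58°  ·
  (2,5): δ = 65.09°  ·
  (2,6): δ = 41.08°  ✓
  (2,7): δ = 28.68°  ✓
  (3,4): δ = 141.37°  ·
  (3,5): δ = 120.89°  ·
  (3,6): δ = 96.87°  ·
  (3,7): δ = 27.12°  ✓
  (4,5): δ = 159.51°  ·
  (4,6): δ = 135.50°  ·
  (4,7): δ = 65.74°  ·
  (5,6): δ = 155.99°  ·
  (5,7): δ = 86.23°  ·
  (6,7): δ = 110.24°  ·
antipodal pairs: 10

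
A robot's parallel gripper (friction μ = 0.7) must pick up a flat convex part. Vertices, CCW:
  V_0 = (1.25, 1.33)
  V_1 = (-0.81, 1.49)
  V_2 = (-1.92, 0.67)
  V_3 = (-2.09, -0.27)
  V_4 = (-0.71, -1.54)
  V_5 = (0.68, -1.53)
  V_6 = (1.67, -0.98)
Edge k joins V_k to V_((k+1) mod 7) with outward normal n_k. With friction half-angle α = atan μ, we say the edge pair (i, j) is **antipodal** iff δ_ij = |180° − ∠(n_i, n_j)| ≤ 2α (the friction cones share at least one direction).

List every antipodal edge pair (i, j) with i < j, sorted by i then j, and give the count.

count = 9; pairs: (0,3), (0,4), (0,5), (1,4), (1,5), (1,6), (2,5), (2,6), (3,6)

α = atan 0.7 = 34.99°;  2α = 69.98°
n_0 = (+0.0774, +0.9970)
n_1 = (-0.5942, +0.8043)
n_2 = (-0.9840, +0.1780)
n_3 = (-0.6772, -0.7358)
n_4 = (+0.0072, -1.0000)
n_5 = (+0.4856, -0.8742)
n_6 = (+0.9839, +0.1789)
  (0,1): δ = 139.10°  ·
  (0,2): δ = 95.81°  ·
  (0,3): δ = 38.18°  ✓
  (0,4): δ = 4.85°  ✓
  (0,5): δ = 33.50°  ✓
  (0,6): δ = 104.75°  ·
  (1,2): δ = 136.71°  ·
  (1,3): δ = 79.08°  ·
  (1,4): δ = 36.04°  ✓
  (1,5): δ = 7.40°  ✓
  (1,6): δ = 63.85°  ✓
  (2,3): δ = 122.37°  ·
  (2,4): δ = 79.34°  ·
  (2,5): δ = 50.69°  ✓
  (2,6): δ = 20.56°  ✓
  (3,4): δ = 136.96°  ·
  (3,5): δ = 108.32°  ·
  (3,6): δ = 37.07°  ✓
  (4,5): δ = 151.36°  ·
  (4,6): δ = 80.11°  ·
  (5,6): δ = 108.75°  ·
antipodal pairs: 9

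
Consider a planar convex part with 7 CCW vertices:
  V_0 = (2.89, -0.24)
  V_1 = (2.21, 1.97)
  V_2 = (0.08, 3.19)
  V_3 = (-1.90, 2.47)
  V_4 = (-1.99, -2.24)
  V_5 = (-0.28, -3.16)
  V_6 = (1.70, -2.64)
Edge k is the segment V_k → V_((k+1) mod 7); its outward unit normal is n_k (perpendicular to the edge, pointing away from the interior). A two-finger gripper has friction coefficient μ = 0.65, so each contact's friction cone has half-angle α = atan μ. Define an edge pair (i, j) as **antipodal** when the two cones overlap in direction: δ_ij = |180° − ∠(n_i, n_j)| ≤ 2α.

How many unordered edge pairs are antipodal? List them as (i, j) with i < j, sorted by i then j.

α = atan 0.65 = 33.02°;  2α = 66.05°
n_0 = (+0.9558, +0.2941)
n_1 = (+0.4970, +0.8677)
n_2 = (-0.3417, +0.9398)
n_3 = (-0.9998, +0.0191)
n_4 = (-0.4738, -0.8806)
n_5 = (+0.2540, -0.9672)
n_6 = (+0.8959, -0.4442)
  (0,1): δ = 136.91°  ·
  (0,2): δ = 87.12°  ·
  (0,3): δ = 18.20°  ✓
  (0,4): δ = 44.62°  ✓
  (0,5): δ = 87.61°  ·
  (0,6): δ = 136.52°  ·
  (1,2): δ = 130.21°  ·
  (1,3): δ = 61.29°  ✓
  (1,4): δ = 1.52°  ✓
  (1,5): δ = 44.52°  ✓
  (1,6): δ = 93.43°  ·
  (2,3): δ = 111.08°  ·
  (2,4): δ = 48.26°  ✓
  (2,5): δ = 5.27°  ✓
  (2,6): δ = 43.64°  ✓
  (3,4): δ = 117.19°  ·
  (3,5): δ = 74.19°  ·
  (3,6): δ = 25.28°  ✓
  (4,5): δ = 137.00°  ·
  (4,6): δ = 88.09°  ·
  (5,6): δ = 131.09°  ·
antipodal pairs: 9

count = 9; pairs: (0,3), (0,4), (1,3), (1,4), (1,5), (2,4), (2,5), (2,6), (3,6)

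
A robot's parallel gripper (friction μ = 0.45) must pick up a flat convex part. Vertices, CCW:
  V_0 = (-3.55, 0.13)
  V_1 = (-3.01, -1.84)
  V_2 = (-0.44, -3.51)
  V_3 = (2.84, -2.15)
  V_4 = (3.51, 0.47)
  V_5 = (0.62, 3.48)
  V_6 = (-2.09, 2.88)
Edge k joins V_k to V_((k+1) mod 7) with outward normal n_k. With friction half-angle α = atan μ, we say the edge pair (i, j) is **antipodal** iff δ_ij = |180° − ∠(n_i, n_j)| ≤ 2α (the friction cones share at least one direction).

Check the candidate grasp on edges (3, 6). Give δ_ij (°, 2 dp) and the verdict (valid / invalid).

α = atan 0.45 = 24.23°;  2α = 48.46°
edge 3: e_3 = (+0.67, +2.62);  n_3 = (+0.9688, -0.2478)
edge 6: e_6 = (-1.46, -2.75);  n_6 = (-0.8832, +0.4689)
∠(n_3, n_6) = 166.38°
δ = |180° − 166.38°| = 13.62°
13.62° ≤ 2α = 48.46°  →  valid

δ = 13.62°, valid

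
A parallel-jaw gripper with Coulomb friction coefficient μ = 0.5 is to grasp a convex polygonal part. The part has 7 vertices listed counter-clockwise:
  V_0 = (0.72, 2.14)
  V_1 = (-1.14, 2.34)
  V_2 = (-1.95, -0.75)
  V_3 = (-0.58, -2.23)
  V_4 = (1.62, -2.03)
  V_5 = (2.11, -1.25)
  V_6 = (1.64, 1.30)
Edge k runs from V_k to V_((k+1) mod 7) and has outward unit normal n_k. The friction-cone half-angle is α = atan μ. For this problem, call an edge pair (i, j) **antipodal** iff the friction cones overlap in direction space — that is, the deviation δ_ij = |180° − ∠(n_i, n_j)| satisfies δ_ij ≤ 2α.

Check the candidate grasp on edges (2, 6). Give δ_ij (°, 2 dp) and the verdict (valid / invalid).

δ = 4.81°, valid

α = atan 0.5 = 26.57°;  2α = 53.13°
edge 2: e_2 = (+1.37, -1.48);  n_2 = (-0.7339, -0.6793)
edge 6: e_6 = (-0.92, +0.84);  n_6 = (+0.6743, +0.7385)
∠(n_2, n_6) = 175.19°
δ = |180° − 175.19°| = 4.81°
4.81° ≤ 2α = 53.13°  →  valid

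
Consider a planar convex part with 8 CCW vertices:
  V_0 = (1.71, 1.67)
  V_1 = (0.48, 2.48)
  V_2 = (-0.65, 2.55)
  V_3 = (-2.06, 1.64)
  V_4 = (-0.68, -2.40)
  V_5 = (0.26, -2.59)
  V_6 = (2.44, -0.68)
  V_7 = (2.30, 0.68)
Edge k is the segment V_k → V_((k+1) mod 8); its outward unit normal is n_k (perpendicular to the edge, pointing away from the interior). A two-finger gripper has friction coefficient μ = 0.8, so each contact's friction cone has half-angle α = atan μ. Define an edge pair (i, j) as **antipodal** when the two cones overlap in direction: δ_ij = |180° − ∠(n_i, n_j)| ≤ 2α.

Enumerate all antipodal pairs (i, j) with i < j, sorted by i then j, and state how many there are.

count = 14; pairs: (0,3), (0,4), (0,5), (1,3), (1,4), (1,5), (2,4), (2,5), (2,6), (3,5), (3,6), (3,7), (4,6), (4,7)

α = atan 0.8 = 38.66°;  2α = 77.32°
n_0 = (+0.5500, +0.8352)
n_1 = (+0.0618, +0.9981)
n_2 = (-0.5423, +0.8402)
n_3 = (-0.9463, -0.3232)
n_4 = (-0.1981, -0.9802)
n_5 = (+0.6590, -0.7521)
n_6 = (+0.9947, +0.1024)
n_7 = (+0.8590, +0.5119)
  (0,1): δ = 150.18°  ·
  (0,2): δ = 113.80°  ·
  (0,3): δ = 37.77°  ✓
  (0,4): δ = 21.94°  ✓
  (0,5): δ = 74.59°  ✓
  (0,6): δ = 129.24°  ·
  (0,7): δ = 154.16°  ·
  (1,2): δ = 143.62°  ·
  (1,3): δ = 67.60°  ✓
  (1,4): δ = 7.88°  ✓
  (1,5): δ = 44.77°  ✓
  (1,6): δ = 99.42°  ·
  (1,7): δ = 124.34°  ·
  (2,3): δ = 103.98°  ·
  (2,4): δ = 44.26°  ✓
  (2,5): δ = 8.39°  ✓
  (2,6): δ = 63.04°  ✓
  (2,7): δ = 87.96°  ·
  (3,4): δ = 120.29°  ·
  (3,5): δ = 67.64°  ✓
  (3,6): δ = 12.98°  ✓
  (3,7): δ = 11.93°  ✓
  (4,5): δ = 127.35°  ·
  (4,6): δ = 72.70°  ✓
  (4,7): δ = 47.78°  ✓
  (5,6): δ = 125.35°  ·
  (5,7): δ = 100.43°  ·
  (6,7): δ = 155.08°  ·
antipodal pairs: 14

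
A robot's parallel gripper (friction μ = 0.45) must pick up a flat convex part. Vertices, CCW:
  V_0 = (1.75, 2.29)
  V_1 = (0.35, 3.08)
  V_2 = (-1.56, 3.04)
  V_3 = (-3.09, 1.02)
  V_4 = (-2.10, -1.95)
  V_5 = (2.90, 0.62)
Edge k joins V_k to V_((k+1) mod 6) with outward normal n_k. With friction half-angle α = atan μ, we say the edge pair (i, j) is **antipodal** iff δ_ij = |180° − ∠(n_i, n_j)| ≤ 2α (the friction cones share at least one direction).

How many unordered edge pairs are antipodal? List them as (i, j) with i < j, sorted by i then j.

α = atan 0.45 = 24.23°;  2α = 48.46°
n_0 = (+0.4914, +0.8709)
n_1 = (-0.0209, +0.9998)
n_2 = (-0.7971, +0.6038)
n_3 = (-0.9487, -0.3162)
n_4 = (+0.4571, -0.8894)
n_5 = (+0.8236, +0.5672)
  (0,1): δ = 149.36°  ·
  (0,2): δ = 97.71°  ·
  (0,3): δ = 42.13°  ✓
  (0,4): δ = 56.64°  ·
  (0,5): δ = 153.99°  ·
  (1,2): δ = 128.34°  ·
  (1,3): δ = 72.76°  ·
  (1,4): δ = 26.00°  ✓
  (1,5): δ = 123.35°  ·
  (2,3): δ = 124.42°  ·
  (2,4): δ = 25.66°  ✓
  (2,5): δ = 71.69°  ·
  (3,4): δ = 81.23°  ·
  (3,5): δ = 16.12°  ✓
  (4,5): δ = 82.65°  ·
antipodal pairs: 4

count = 4; pairs: (0,3), (1,4), (2,4), (3,5)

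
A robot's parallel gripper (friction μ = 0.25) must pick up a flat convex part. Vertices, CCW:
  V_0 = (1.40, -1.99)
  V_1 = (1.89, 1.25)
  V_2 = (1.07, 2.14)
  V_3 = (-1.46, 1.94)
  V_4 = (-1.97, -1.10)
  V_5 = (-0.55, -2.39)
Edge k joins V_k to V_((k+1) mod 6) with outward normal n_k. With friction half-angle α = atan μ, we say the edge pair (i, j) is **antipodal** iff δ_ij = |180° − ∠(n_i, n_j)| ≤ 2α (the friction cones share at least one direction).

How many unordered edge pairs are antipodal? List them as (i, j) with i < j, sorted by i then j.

α = atan 0.25 = 14.04°;  2α = 28.07°
n_0 = (+0.9888, -0.1495)
n_1 = (+0.7354, +0.6776)
n_2 = (-0.0788, +0.9969)
n_3 = (-0.9862, +0.1655)
n_4 = (-0.6724, -0.7402)
n_5 = (+0.2009, -0.9796)
  (0,1): δ = 128.74°  ·
  (0,2): δ = 76.88°  ·
  (0,3): δ = 0.92°  ✓
  (0,4): δ = 56.35°  ·
  (0,5): δ = 110.19°  ·
  (1,2): δ = 128.14°  ·
  (1,3): δ = 52.18°  ·
  (1,4): δ = 5.09°  ✓
  (1,5): δ = 58.94°  ·
  (2,3): δ = 104.04°  ·
  (2,4): δ = 46.77°  ·
  (2,5): δ = 7.07°  ✓
  (3,4): δ = 122.73°  ·
  (3,5): δ = 68.88°  ·
  (4,5): δ = 126.15°  ·
antipodal pairs: 3

count = 3; pairs: (0,3), (1,4), (2,5)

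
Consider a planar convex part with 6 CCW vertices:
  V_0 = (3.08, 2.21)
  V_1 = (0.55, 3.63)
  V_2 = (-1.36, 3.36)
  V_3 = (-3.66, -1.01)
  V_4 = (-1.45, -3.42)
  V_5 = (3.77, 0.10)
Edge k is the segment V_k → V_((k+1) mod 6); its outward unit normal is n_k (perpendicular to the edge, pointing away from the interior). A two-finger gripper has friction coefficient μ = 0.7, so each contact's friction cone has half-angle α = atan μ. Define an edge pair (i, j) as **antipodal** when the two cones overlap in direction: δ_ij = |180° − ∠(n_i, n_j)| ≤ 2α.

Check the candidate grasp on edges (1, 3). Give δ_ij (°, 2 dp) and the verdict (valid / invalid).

α = atan 0.7 = 34.99°;  2α = 69.98°
edge 1: e_1 = (-1.91, -0.27);  n_1 = (-0.1400, +0.9902)
edge 3: e_3 = (+2.21, -2.41);  n_3 = (-0.7370, -0.6759)
∠(n_1, n_3) = 124.48°
δ = |180° − 124.48°| = 55.52°
55.52° ≤ 2α = 69.98°  →  valid

δ = 55.52°, valid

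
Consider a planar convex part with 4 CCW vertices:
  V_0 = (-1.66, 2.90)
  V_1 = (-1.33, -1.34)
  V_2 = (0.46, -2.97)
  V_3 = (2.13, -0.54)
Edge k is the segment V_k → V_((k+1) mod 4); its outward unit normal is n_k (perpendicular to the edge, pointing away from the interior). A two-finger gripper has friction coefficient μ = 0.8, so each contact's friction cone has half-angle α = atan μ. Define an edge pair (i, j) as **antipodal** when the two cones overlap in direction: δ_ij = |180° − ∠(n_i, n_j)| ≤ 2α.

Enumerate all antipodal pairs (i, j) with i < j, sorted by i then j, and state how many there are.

α = atan 0.8 = 38.66°;  2α = 77.32°
n_0 = (-0.9970, -0.0776)
n_1 = (-0.6733, -0.7394)
n_2 = (+0.8241, -0.5664)
n_3 = (+0.6721, +0.7405)
  (0,1): δ = 136.77°  ·
  (0,2): δ = 38.95°  ✓
  (0,3): δ = 43.32°  ✓
  (1,2): δ = 82.18°  ·
  (1,3): δ = 0.09°  ✓
  (2,3): δ = 97.73°  ·
antipodal pairs: 3

count = 3; pairs: (0,2), (0,3), (1,3)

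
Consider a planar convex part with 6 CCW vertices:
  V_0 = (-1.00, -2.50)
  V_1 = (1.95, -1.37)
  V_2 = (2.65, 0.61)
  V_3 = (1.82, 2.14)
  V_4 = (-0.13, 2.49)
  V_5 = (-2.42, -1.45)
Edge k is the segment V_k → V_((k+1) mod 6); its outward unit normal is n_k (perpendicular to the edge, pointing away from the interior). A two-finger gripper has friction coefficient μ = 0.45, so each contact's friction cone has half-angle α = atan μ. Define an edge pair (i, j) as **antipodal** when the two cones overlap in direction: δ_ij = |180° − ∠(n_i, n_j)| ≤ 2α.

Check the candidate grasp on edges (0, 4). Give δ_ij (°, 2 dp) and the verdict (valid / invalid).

δ = 38.87°, valid

α = atan 0.45 = 24.23°;  2α = 48.46°
edge 0: e_0 = (+2.95, +1.13);  n_0 = (+0.3577, -0.9338)
edge 4: e_4 = (-2.29, -3.94);  n_4 = (-0.8646, +0.5025)
∠(n_0, n_4) = 141.13°
δ = |180° − 141.13°| = 38.87°
38.87° ≤ 2α = 48.46°  →  valid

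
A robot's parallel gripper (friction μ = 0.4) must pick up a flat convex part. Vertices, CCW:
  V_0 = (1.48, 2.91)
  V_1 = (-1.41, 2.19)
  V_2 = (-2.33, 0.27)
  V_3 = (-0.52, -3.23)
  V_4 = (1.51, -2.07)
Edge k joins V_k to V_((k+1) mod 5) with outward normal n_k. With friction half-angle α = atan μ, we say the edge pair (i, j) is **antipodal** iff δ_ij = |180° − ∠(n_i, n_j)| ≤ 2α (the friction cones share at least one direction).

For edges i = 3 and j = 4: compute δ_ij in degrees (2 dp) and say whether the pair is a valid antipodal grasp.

α = atan 0.4 = 21.80°;  2α = 43.60°
edge 3: e_3 = (+2.03, +1.16);  n_3 = (+0.4961, -0.8682)
edge 4: e_4 = (-0.03, +4.98);  n_4 = (+1.0000, +0.0060)
∠(n_3, n_4) = 60.60°
δ = |180° − 60.60°| = 119.40°
119.40° > 2α = 43.60°  →  invalid

δ = 119.40°, invalid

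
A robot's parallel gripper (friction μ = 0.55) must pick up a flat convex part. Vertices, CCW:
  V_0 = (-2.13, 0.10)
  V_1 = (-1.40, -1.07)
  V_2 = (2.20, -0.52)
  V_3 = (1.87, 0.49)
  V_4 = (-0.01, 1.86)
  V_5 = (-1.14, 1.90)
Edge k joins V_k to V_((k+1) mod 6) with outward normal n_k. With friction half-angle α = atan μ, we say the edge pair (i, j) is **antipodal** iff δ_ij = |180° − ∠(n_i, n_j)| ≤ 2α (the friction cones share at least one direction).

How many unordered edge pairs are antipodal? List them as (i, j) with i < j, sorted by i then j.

α = atan 0.55 = 28.81°;  2α = 57.62°
n_0 = (-0.8484, -0.5293)
n_1 = (+0.1510, -0.9885)
n_2 = (+0.9505, +0.3106)
n_3 = (+0.5889, +0.8082)
n_4 = (+0.0354, +0.9994)
n_5 = (-0.8762, +0.4819)
  (0,1): δ = 113.27°  ·
  (0,2): δ = 13.87°  ✓
  (0,3): δ = 21.96°  ✓
  (0,4): δ = 56.01°  ✓
  (0,5): δ = 119.23°  ·
  (1,2): δ = 80.59°  ·
  (1,3): δ = 44.77°  ✓
  (1,4): δ = 10.71°  ✓
  (1,5): δ = 52.50°  ✓
  (2,3): δ = 144.18°  ·
  (2,4): δ = 110.12°  ·
  (2,5): δ = 46.90°  ✓
  (3,4): δ = 145.95°  ·
  (3,5): δ = 82.73°  ·
  (4,5): δ = 116.78°  ·
antipodal pairs: 7

count = 7; pairs: (0,2), (0,3), (0,4), (1,3), (1,4), (1,5), (2,5)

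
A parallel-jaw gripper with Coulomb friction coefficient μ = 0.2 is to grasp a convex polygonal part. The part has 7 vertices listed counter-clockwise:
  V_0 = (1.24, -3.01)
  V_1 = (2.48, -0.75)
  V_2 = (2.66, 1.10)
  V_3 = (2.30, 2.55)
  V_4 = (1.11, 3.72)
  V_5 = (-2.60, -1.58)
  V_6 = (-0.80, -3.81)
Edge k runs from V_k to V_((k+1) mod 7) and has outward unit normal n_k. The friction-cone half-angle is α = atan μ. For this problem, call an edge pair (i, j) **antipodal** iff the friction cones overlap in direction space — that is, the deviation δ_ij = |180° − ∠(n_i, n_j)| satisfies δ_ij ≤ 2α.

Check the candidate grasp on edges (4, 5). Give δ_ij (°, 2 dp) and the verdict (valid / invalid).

δ = 106.10°, invalid

α = atan 0.2 = 11.31°;  2α = 22.62°
edge 4: e_4 = (-3.71, -5.30);  n_4 = (-0.8192, +0.5735)
edge 5: e_5 = (+1.80, -2.23);  n_5 = (-0.7781, -0.6281)
∠(n_4, n_5) = 73.90°
δ = |180° − 73.90°| = 106.10°
106.10° > 2α = 22.62°  →  invalid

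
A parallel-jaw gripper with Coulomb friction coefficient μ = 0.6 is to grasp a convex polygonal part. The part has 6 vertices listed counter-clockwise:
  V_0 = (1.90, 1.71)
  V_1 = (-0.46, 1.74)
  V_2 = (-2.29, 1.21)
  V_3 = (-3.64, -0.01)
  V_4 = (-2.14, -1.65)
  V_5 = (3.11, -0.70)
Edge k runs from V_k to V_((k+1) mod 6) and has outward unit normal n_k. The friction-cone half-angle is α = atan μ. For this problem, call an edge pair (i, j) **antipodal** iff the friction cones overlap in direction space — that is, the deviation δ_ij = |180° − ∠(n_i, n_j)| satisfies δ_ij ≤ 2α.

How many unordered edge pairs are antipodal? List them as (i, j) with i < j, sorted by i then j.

α = atan 0.6 = 30.96°;  2α = 61.93°
n_0 = (+0.0127, +0.9999)
n_1 = (-0.2782, +0.9605)
n_2 = (-0.6705, +0.7419)
n_3 = (-0.7379, -0.6749)
n_4 = (+0.1781, -0.9840)
n_5 = (+0.8937, +0.4487)
  (0,1): δ = 163.12°  ·
  (0,2): δ = 137.17°  ·
  (0,3): δ = 46.82°  ✓
  (0,4): δ = 10.99°  ✓
  (0,5): δ = 117.39°  ·
  (1,2): δ = 154.05°  ·
  (1,3): δ = 63.70°  ·
  (1,4): δ = 5.90°  ✓
  (1,5): δ = 100.51°  ·
  (2,3): δ = 89.66°  ·
  (2,4): δ = 31.85°  ✓
  (2,5): δ = 74.56°  ·
  (3,4): δ = 122.19°  ·
  (3,5): δ = 15.79°  ✓
  (4,5): δ = 73.60°  ·
antipodal pairs: 5

count = 5; pairs: (0,3), (0,4), (1,4), (2,4), (3,5)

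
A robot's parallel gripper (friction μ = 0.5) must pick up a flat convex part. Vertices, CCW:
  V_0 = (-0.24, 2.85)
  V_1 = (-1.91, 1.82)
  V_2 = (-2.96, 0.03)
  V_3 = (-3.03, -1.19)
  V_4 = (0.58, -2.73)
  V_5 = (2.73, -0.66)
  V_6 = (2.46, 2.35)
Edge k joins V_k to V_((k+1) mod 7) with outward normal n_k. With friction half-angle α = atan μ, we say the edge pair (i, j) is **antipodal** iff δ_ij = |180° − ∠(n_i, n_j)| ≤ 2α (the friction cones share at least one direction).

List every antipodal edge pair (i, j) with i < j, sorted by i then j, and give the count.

count = 6; pairs: (0,4), (1,4), (1,5), (2,4), (2,5), (3,6)

α = atan 0.5 = 26.57°;  2α = 53.13°
n_0 = (-0.5250, +0.8511)
n_1 = (-0.8626, +0.5060)
n_2 = (-0.9984, +0.0573)
n_3 = (-0.3924, -0.9198)
n_4 = (+0.6936, -0.7204)
n_5 = (+0.9960, +0.0893)
n_6 = (+0.1821, +0.9833)
  (0,1): δ = 152.06°  ·
  (0,2): δ = 124.95°  ·
  (0,3): δ = 54.77°  ·
  (0,4): δ = 12.25°  ✓
  (0,5): δ = 63.46°  ·
  (0,6): δ = 137.84°  ·
  (1,2): δ = 152.89°  ·
  (1,3): δ = 82.71°  ·
  (1,4): δ = 15.69°  ✓
  (1,5): δ = 35.52°  ✓
  (1,6): δ = 109.90°  ·
  (2,3): δ = 109.82°  ·
  (2,4): δ = 42.80°  ✓
  (2,5): δ = 8.41°  ✓
  (2,6): δ = 82.79°  ·
  (3,4): δ = 112.98°  ·
  (3,5): δ = 61.77°  ·
  (3,6): δ = 12.61°  ✓
  (4,5): δ = 128.79°  ·
  (4,6): δ = 54.41°  ·
  (5,6): δ = 105.62°  ·
antipodal pairs: 6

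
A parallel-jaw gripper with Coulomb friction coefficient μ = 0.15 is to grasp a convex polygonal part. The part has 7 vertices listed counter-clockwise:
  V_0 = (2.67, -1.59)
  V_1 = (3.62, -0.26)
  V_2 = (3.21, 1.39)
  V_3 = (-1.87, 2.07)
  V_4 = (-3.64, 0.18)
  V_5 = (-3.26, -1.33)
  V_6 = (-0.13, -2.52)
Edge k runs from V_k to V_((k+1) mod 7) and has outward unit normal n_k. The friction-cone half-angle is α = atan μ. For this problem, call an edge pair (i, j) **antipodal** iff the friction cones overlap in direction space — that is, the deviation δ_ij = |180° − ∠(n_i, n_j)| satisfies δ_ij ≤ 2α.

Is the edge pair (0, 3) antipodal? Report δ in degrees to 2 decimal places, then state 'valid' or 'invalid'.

α = atan 0.15 = 8.53°;  2α = 17.06°
edge 0: e_0 = (+0.95, +1.33);  n_0 = (+0.8137, -0.5812)
edge 3: e_3 = (-1.77, -1.89);  n_3 = (-0.7299, +0.6836)
∠(n_0, n_3) = 172.42°
δ = |180° − 172.42°| = 7.58°
7.58° ≤ 2α = 17.06°  →  valid

δ = 7.58°, valid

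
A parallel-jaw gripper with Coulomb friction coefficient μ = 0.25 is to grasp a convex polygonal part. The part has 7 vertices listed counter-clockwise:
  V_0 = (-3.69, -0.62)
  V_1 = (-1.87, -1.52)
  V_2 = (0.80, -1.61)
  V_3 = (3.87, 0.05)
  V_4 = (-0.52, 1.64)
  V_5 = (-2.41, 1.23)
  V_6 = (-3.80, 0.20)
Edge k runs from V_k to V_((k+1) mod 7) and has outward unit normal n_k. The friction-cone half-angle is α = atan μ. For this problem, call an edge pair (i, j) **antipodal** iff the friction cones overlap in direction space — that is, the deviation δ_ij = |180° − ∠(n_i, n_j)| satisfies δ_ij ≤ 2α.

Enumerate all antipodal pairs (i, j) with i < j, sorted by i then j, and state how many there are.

α = atan 0.25 = 14.04°;  2α = 28.07°
n_0 = (-0.4433, -0.8964)
n_1 = (-0.0337, -0.9994)
n_2 = (+0.4756, -0.8796)
n_3 = (+0.3405, +0.9402)
n_4 = (-0.2120, +0.9773)
n_5 = (-0.5954, +0.8035)
n_6 = (-0.9911, -0.1330)
  (0,1): δ = 155.62°  ·
  (0,2): δ = 125.29°  ·
  (0,3): δ = 6.40°  ✓
  (0,4): δ = 38.55°  ·
  (0,5): δ = 62.85°  ·
  (0,6): δ = 123.95°  ·
  (1,2): δ = 149.67°  ·
  (1,3): δ = 17.98°  ✓
  (1,4): δ = 14.17°  ✓
  (1,5): δ = 38.47°  ·
  (1,6): δ = 99.57°  ·
  (2,3): δ = 48.31°  ·
  (2,4): δ = 16.16°  ✓
  (2,5): δ = 8.14°  ✓
  (2,6): δ = 69.24°  ·
  (3,4): δ = 147.85°  ·
  (3,5): δ = 123.55°  ·
  (3,6): δ = 62.45°  ·
  (4,5): δ = 155.70°  ·
  (4,6): δ = 94.60°  ·
  (5,6): δ = 118.90°  ·
antipodal pairs: 5

count = 5; pairs: (0,3), (1,3), (1,4), (2,4), (2,5)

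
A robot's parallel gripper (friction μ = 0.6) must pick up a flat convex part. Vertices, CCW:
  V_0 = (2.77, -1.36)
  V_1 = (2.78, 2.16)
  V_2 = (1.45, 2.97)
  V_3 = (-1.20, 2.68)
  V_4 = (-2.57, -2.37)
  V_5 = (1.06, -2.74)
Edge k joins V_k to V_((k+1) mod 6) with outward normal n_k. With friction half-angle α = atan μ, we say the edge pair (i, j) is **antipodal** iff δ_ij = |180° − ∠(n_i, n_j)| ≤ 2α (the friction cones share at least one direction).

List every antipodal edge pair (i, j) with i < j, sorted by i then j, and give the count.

α = atan 0.6 = 30.96°;  2α = 61.93°
n_0 = (+1.0000, -0.0028)
n_1 = (+0.5202, +0.8541)
n_2 = (-0.1088, +0.9941)
n_3 = (-0.9651, +0.2618)
n_4 = (-0.1014, -0.9948)
n_5 = (+0.6280, -0.7782)
  (0,1): δ = 121.18°  ·
  (0,2): δ = 83.59°  ·
  (0,3): δ = 15.02°  ✓
  (0,4): δ = 84.34°  ·
  (0,5): δ = 129.07°  ·
  (1,2): δ = 142.41°  ·
  (1,3): δ = 73.84°  ·
  (1,4): δ = 25.52°  ✓
  (1,5): δ = 70.25°  ·
  (2,3): δ = 111.42°  ·
  (2,4): δ = 12.07°  ✓
  (2,5): δ = 32.66°  ✓
  (3,4): δ = 80.64°  ·
  (3,5): δ = 35.92°  ✓
  (4,5): δ = 135.28°  ·
antipodal pairs: 5

count = 5; pairs: (0,3), (1,4), (2,4), (2,5), (3,5)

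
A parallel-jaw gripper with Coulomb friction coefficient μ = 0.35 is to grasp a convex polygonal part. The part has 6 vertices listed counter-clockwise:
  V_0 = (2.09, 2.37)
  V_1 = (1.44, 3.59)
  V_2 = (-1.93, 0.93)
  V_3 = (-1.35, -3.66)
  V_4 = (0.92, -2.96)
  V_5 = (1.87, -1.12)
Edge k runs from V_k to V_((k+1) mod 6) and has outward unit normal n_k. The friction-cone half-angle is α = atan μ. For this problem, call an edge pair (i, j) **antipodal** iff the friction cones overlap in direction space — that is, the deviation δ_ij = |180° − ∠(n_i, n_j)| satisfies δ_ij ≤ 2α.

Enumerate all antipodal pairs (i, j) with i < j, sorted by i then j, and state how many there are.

count = 5; pairs: (0,2), (1,3), (1,4), (2,4), (2,5)

α = atan 0.35 = 19.29°;  2α = 38.58°
n_0 = (+0.8826, +0.4702)
n_1 = (-0.6196, +0.7849)
n_2 = (-0.9921, -0.1254)
n_3 = (+0.2947, -0.9556)
n_4 = (+0.8886, -0.4588)
n_5 = (+0.9980, -0.0629)
  (0,1): δ = 79.76°  ·
  (0,2): δ = 20.85°  ✓
  (0,3): δ = 79.09°  ·
  (0,4): δ = 124.64°  ·
  (0,5): δ = 148.34°  ·
  (1,2): δ = 121.08°  ·
  (1,3): δ = 21.15°  ✓
  (1,4): δ = 24.41°  ✓
  (1,5): δ = 48.11°  ·
  (2,3): δ = 80.06°  ·
  (2,4): δ = 34.51°  ✓
  (2,5): δ = 10.81°  ✓
  (3,4): δ = 134.45°  ·
  (3,5): δ = 110.75°  ·
  (4,5): δ = 156.30°  ·
antipodal pairs: 5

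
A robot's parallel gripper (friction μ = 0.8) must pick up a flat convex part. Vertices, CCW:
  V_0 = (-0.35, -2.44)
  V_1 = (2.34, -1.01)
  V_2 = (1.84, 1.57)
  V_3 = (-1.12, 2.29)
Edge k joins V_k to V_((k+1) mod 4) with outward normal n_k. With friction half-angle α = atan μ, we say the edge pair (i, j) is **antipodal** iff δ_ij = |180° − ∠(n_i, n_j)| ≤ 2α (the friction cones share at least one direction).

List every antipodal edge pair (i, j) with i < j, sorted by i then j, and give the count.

count = 4; pairs: (0,2), (0,3), (1,3), (2,3)

α = atan 0.8 = 38.66°;  2α = 77.32°
n_0 = (+0.4694, -0.8830)
n_1 = (+0.9817, +0.1903)
n_2 = (+0.2364, +0.9717)
n_3 = (-0.9870, -0.1607)
  (0,1): δ = 107.03°  ·
  (0,2): δ = 41.67°  ✓
  (0,3): δ = 71.25°  ✓
  (1,2): δ = 114.64°  ·
  (1,3): δ = 1.72°  ✓
  (2,3): δ = 67.08°  ✓
antipodal pairs: 4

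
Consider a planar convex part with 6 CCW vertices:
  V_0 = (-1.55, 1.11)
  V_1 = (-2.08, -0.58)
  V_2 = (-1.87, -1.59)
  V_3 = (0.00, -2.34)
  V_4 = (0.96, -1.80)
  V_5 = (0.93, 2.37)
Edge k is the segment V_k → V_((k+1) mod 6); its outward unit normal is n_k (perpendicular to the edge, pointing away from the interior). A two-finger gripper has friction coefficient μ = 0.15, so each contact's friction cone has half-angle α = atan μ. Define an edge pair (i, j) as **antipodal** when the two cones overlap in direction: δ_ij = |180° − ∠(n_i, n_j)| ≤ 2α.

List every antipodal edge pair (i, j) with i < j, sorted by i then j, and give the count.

α = atan 0.15 = 8.53°;  2α = 17.06°
n_0 = (-0.9542, +0.2992)
n_1 = (-0.9791, -0.2036)
n_2 = (-0.3722, -0.9281)
n_3 = (+0.4903, -0.8716)
n_4 = (+1.0000, +0.0072)
n_5 = (-0.4530, +0.8915)
  (0,1): δ = 150.84°  ·
  (0,2): δ = 94.44°  ·
  (0,3): δ = 43.23°  ·
  (0,4): δ = 17.82°  ·
  (0,5): δ = 134.35°  ·
  (1,2): δ = 123.60°  ·
  (1,3): δ = 72.39°  ·
  (1,4): δ = 11.33°  ✓
  (1,5): δ = 105.19°  ·
  (2,3): δ = 128.79°  ·
  (2,4): δ = 67.73°  ·
  (2,5): δ = 48.79°  ·
  (3,4): δ = 118.95°  ·
  (3,5): δ = 2.42°  ✓
  (4,5): δ = 63.48°  ·
antipodal pairs: 2

count = 2; pairs: (1,4), (3,5)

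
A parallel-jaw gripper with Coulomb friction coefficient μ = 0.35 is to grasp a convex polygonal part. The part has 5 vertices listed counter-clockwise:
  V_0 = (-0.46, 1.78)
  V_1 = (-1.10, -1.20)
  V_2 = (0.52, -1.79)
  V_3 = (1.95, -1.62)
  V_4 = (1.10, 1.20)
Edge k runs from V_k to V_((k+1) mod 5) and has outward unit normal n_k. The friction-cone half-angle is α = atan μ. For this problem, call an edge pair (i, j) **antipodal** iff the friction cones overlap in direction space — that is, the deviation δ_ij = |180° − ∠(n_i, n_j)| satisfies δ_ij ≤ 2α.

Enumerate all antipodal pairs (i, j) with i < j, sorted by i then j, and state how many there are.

α = atan 0.35 = 19.29°;  2α = 38.58°
n_0 = (-0.9777, +0.2100)
n_1 = (-0.3422, -0.9396)
n_2 = (+0.1180, -0.9930)
n_3 = (+0.9575, +0.2886)
n_4 = (+0.3485, +0.9373)
  (0,1): δ = 97.89°  ·
  (0,2): δ = 71.10°  ·
  (0,3): δ = 28.89°  ✓
  (0,4): δ = 81.73°  ·
  (1,2): δ = 153.21°  ·
  (1,3): δ = 53.21°  ·
  (1,4): δ = 0.38°  ✓
  (2,3): δ = 80.01°  ·
  (2,4): δ = 27.17°  ✓
  (3,4): δ = 127.17°  ·
antipodal pairs: 3

count = 3; pairs: (0,3), (1,4), (2,4)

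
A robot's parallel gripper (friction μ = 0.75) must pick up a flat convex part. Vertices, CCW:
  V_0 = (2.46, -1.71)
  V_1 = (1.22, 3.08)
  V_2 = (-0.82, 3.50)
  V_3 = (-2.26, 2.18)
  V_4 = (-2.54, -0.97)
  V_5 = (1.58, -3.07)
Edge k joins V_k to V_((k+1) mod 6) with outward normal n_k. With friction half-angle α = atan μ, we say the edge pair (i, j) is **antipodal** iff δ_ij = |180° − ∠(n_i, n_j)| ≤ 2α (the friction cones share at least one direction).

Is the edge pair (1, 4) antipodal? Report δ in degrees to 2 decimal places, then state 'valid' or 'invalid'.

α = atan 0.75 = 36.87°;  2α = 73.74°
edge 1: e_1 = (-2.04, +0.42);  n_1 = (+0.2017, +0.9795)
edge 4: e_4 = (+4.12, -2.10);  n_4 = (-0.4541, -0.8909)
∠(n_1, n_4) = 164.63°
δ = |180° − 164.63°| = 15.37°
15.37° ≤ 2α = 73.74°  →  valid

δ = 15.37°, valid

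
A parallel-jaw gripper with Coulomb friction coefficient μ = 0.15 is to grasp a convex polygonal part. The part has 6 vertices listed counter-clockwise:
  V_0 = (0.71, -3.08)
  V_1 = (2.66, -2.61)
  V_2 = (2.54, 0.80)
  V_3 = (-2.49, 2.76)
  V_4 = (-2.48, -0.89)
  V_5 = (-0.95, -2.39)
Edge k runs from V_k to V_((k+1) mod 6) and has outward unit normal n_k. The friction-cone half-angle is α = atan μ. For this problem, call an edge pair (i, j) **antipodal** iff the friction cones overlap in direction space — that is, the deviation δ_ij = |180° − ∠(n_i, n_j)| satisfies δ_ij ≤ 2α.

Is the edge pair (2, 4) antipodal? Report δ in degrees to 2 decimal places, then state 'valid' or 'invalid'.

δ = 23.14°, invalid

α = atan 0.15 = 8.53°;  2α = 17.06°
edge 2: e_2 = (-5.03, +1.96);  n_2 = (+0.3631, +0.9318)
edge 4: e_4 = (+1.53, -1.50);  n_4 = (-0.7001, -0.7141)
∠(n_2, n_4) = 156.86°
δ = |180° − 156.86°| = 23.14°
23.14° > 2α = 17.06°  →  invalid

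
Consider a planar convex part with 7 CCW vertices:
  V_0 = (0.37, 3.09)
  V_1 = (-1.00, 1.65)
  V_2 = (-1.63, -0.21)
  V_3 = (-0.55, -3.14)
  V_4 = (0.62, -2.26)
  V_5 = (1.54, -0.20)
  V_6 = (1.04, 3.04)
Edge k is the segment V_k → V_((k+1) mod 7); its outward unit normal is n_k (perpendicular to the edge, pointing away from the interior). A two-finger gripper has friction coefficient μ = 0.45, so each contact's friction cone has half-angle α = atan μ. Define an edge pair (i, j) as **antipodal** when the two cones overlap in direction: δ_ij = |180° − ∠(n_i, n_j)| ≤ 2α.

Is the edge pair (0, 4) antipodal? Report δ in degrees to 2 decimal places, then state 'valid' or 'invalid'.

α = atan 0.45 = 24.23°;  2α = 48.46°
edge 0: e_0 = (-1.37, -1.44);  n_0 = (-0.7245, +0.6893)
edge 4: e_4 = (+0.92, +2.06);  n_4 = (+0.9131, -0.4078)
∠(n_0, n_4) = 160.49°
δ = |180° − 160.49°| = 19.51°
19.51° ≤ 2α = 48.46°  →  valid

δ = 19.51°, valid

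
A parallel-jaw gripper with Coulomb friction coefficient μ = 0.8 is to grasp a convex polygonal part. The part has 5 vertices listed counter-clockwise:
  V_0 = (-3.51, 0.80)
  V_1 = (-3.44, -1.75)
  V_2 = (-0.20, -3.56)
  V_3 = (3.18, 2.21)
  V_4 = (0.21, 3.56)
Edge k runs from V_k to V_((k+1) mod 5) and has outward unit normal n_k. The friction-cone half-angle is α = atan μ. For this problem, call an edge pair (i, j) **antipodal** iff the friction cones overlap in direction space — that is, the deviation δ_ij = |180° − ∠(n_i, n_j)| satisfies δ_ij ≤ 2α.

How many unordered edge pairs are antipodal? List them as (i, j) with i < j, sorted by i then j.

α = atan 0.8 = 38.66°;  2α = 77.32°
n_0 = (-0.9996, -0.0274)
n_1 = (-0.4877, -0.8730)
n_2 = (+0.8629, -0.5055)
n_3 = (+0.4138, +0.9104)
n_4 = (-0.5958, +0.8031)
  (0,1): δ = 120.76°  ·
  (0,2): δ = 31.93°  ✓
  (0,3): δ = 63.98°  ✓
  (0,4): δ = 125.00°  ·
  (1,2): δ = 91.17°  ·
  (1,3): δ = 4.75°  ✓
  (1,4): δ = 65.76°  ✓
  (2,3): δ = 84.08°  ·
  (2,4): δ = 23.07°  ✓
  (3,4): δ = 118.98°  ·
antipodal pairs: 5

count = 5; pairs: (0,2), (0,3), (1,3), (1,4), (2,4)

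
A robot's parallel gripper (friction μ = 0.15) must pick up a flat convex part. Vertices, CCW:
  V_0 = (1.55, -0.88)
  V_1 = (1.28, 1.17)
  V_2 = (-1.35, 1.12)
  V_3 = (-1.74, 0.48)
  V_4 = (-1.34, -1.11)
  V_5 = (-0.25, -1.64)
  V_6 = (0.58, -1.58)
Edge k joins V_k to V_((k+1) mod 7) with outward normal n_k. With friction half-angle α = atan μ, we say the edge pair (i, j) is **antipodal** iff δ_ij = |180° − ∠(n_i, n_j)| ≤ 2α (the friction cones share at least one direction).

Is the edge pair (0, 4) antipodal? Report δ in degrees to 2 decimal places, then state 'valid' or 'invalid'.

δ = 56.57°, invalid

α = atan 0.15 = 8.53°;  2α = 17.06°
edge 0: e_0 = (-0.27, +2.05);  n_0 = (+0.9914, +0.1306)
edge 4: e_4 = (+1.09, -0.53);  n_4 = (-0.4373, -0.8993)
∠(n_0, n_4) = 123.43°
δ = |180° − 123.43°| = 56.57°
56.57° > 2α = 17.06°  →  invalid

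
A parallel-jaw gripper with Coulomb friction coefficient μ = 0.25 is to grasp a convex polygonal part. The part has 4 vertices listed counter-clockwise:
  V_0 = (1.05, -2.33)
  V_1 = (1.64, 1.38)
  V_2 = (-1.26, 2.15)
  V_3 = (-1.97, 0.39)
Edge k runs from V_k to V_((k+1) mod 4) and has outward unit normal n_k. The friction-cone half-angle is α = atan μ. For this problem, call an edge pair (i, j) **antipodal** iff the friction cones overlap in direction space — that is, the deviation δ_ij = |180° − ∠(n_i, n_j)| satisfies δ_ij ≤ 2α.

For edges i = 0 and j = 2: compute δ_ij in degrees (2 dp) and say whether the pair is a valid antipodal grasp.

δ = 12.93°, valid

α = atan 0.25 = 14.04°;  2α = 28.07°
edge 0: e_0 = (+0.59, +3.71);  n_0 = (+0.9876, -0.1571)
edge 2: e_2 = (-0.71, -1.76);  n_2 = (-0.9274, +0.3741)
∠(n_0, n_2) = 167.07°
δ = |180° − 167.07°| = 12.93°
12.93° ≤ 2α = 28.07°  →  valid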